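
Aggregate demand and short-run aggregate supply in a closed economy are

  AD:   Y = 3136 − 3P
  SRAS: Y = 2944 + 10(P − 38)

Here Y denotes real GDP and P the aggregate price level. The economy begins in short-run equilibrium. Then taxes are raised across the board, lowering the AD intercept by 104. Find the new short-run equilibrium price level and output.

P = 36, Y = 2924

This is a negative demand shock: AD shifts left.
New AD: Y = 3032 − 3P.
SRAS can be written Y = 2564 + 10P.
Set AD = SRAS: 3032 − 3P = 2564 + 10P, so 468 = 13P and P = 36.
Y = 3032 − 3·36 = 2924.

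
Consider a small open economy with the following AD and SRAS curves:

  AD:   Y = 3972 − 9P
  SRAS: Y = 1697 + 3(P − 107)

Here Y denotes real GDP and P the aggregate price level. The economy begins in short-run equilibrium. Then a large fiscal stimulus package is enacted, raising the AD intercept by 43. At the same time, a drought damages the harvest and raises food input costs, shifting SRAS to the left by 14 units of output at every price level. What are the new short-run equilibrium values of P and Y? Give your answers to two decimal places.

After both shocks: AD is Y = 4015 − 9P and SRAS is Y = 1362 + 3P.
Setting them equal: 2653 = 12P, so P = 221.08.
Substituting into AD, Y = 2025.25.

P = 221.08, Y = 2025.25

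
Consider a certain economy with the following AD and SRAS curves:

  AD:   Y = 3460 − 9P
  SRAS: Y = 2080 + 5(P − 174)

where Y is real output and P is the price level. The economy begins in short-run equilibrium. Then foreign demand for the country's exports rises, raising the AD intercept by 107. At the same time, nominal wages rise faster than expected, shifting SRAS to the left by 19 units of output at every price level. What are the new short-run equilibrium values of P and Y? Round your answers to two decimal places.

After both shocks: AD is Y = 3567 − 9P and SRAS is Y = 1191 + 5P.
Setting them equal: 2376 = 14P, so P = 169.71.
Substituting into AD, Y = 2039.57.

P = 169.71, Y = 2039.57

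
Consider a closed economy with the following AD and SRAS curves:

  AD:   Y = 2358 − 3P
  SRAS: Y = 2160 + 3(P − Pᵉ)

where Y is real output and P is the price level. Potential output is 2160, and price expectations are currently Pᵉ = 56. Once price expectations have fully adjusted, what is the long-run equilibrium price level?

Long-run P = 66

Short run: with Pᵉ = 56, SRAS is Y = 1992 + 3P. Setting AD = SRAS gives 366 = 6P, so P = 61 and Y = 2358 − 3·61 = 2175.
Output 2175 is above potential 2160, so over time expected prices rise and SRAS shifts left until Y returns to 2160.
Long run: Y = 2160 on the AD curve gives 2160 = 2358 − 3P, so P = 66.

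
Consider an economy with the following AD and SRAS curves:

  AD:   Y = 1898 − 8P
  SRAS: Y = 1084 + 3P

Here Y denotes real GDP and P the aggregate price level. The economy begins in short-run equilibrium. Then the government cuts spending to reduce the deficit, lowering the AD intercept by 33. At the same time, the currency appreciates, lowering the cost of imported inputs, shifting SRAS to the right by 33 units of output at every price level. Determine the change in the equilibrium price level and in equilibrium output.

After both shocks: AD is Y = 1865 − 8P and SRAS is Y = 1117 + 3P.
Setting them equal: 748 = 11P, so P = 68.
Y = 1865 − 8·68 = 1321.
Initially P = 74, Y = 1306, so ΔP = -6 and ΔY = +15.

ΔP = -6, ΔY = +15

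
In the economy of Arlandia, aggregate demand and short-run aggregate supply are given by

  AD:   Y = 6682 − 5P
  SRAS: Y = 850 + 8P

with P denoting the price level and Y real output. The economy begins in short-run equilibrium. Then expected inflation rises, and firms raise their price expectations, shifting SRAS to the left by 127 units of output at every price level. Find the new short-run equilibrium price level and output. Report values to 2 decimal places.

P = 458.38, Y = 4390.08

This is a negative supply shock: SRAS shifts left.
New SRAS: Y = 723 + 8P.
Set AD = SRAS: 6682 − 5P = 723 + 8P, so 5959 = 13P and P = 458.38.
Substituting into AD, Y = 4390.08.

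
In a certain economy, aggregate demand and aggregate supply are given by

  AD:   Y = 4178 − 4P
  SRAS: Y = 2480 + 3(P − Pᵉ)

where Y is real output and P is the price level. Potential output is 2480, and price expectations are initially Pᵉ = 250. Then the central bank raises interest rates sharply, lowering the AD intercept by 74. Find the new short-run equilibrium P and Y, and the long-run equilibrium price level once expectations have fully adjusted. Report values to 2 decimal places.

Short run: P = 339.14, Y = 2747.43. Long run: P = 406.00.

AD shifts left: new AD is Y = 4104 − 4P. With Pᵉ = 250, SRAS is Y = 1730 + 3P.
Short run: 4104 − 4P = 1730 + 3P gives 2374 = 7P, so P = 339.14 and Y = 4104 − 4P = 2747.43.
Y = 2747.43 is above potential 2480; expectations adjust and SRAS shifts left until Y = 2480.
Long run: on the new AD curve, 2480 = 4104 − 4P gives P = 406.00.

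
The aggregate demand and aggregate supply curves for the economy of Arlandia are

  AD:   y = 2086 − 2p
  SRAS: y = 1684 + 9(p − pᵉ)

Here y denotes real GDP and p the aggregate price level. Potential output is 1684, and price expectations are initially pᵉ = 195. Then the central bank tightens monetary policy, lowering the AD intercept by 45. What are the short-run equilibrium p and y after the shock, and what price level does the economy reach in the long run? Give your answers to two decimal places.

AD shifts left: new AD is y = 2041 − 2p. With pᵉ = 195, SRAS is y = 9p − 71.
Short run: 2041 − 2p = 9p − 71 gives 2112 = 11p, so p = 192.00 and y = 2041 − 2p = 1657.00.
y = 1657.00 is below potential 1684; expectations adjust and SRAS shifts right until y = 1684.
Long run: on the new AD curve, 1684 = 2041 − 2p gives p = 178.50.

Short run: p = 192.00, y = 1657.00. Long run: p = 178.50.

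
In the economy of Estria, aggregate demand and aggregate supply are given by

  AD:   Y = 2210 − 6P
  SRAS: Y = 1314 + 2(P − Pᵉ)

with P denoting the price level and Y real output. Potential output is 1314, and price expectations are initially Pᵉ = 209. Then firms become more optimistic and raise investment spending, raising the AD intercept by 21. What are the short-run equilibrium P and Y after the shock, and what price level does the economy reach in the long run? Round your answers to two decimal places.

Short run: P = 166.88, Y = 1229.75. Long run: P = 152.83.

AD shifts right: new AD is Y = 2231 − 6P. With Pᵉ = 209, SRAS is Y = 896 + 2P.
Short run: 2231 − 6P = 896 + 2P gives 1335 = 8P, so P = 166.88 and Y = 2231 − 6P = 1229.75.
Y = 1229.75 is below potential 1314; expectations adjust and SRAS shifts right until Y = 1314.
Long run: on the new AD curve, 1314 = 2231 − 6P gives P = 152.83.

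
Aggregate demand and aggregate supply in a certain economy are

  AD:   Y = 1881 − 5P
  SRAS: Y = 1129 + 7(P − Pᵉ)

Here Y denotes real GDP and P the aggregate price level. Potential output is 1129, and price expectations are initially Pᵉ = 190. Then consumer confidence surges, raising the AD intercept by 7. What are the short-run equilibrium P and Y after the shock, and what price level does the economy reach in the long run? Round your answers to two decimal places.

AD shifts right: new AD is Y = 1888 − 5P. With Pᵉ = 190, SRAS is Y = 7P − 201.
Short run: 1888 − 5P = 7P − 201 gives 2089 = 12P, so P = 174.08 and Y = 1888 − 5P = 1017.58.
Y = 1017.58 is below potential 1129; expectations adjust and SRAS shifts right until Y = 1129.
Long run: on the new AD curve, 1129 = 1888 − 5P gives P = 151.80.

Short run: P = 174.08, Y = 1017.58. Long run: P = 151.80.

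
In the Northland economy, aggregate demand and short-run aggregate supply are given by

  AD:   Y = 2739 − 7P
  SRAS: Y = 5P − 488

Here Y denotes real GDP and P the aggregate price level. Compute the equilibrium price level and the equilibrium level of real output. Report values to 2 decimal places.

Set AD = SRAS: 2739 − 7P = 5P − 488, so 3227 = 12P and P = 268.92.
Substituting into AD, Y = 2739 − 7P = 856.58.

P = 268.92, Y = 856.58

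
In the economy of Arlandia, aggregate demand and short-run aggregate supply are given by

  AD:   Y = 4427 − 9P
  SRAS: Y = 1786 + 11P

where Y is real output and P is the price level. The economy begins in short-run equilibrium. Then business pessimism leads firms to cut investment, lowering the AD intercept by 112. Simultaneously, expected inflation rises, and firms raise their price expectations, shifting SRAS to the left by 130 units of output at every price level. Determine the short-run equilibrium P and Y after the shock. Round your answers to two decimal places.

P = 132.95, Y = 3118.45

After both shocks: AD is Y = 4315 − 9P and SRAS is Y = 1656 + 11P.
Setting them equal: 2659 = 20P, so P = 132.95.
Substituting into AD, Y = 3118.45.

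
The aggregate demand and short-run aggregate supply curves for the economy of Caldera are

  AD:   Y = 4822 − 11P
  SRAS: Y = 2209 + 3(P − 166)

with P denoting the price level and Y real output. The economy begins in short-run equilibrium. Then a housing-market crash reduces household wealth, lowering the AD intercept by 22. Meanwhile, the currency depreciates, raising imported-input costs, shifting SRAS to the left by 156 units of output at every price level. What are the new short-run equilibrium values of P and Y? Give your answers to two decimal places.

P = 231.79, Y = 2250.36

After both shocks: AD is Y = 4800 − 11P and SRAS is Y = 1555 + 3P.
Setting them equal: 3245 = 14P, so P = 231.79.
Substituting into AD, Y = 2250.36.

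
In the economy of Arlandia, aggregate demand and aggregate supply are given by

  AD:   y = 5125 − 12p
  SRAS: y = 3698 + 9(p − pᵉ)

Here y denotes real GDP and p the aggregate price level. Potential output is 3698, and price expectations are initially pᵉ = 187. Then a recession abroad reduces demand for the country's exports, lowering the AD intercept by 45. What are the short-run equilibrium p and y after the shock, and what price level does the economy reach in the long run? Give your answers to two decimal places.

Short run: p = 145.95, y = 3328.57. Long run: p = 115.17.

AD shifts left: new AD is y = 5080 − 12p. With pᵉ = 187, SRAS is y = 2015 + 9p.
Short run: 5080 − 12p = 2015 + 9p gives 3065 = 21p, so p = 145.95 and y = 5080 − 12p = 3328.57.
y = 3328.57 is below potential 3698; expectations adjust and SRAS shifts right until y = 3698.
Long run: on the new AD curve, 3698 = 5080 − 12p gives p = 115.17.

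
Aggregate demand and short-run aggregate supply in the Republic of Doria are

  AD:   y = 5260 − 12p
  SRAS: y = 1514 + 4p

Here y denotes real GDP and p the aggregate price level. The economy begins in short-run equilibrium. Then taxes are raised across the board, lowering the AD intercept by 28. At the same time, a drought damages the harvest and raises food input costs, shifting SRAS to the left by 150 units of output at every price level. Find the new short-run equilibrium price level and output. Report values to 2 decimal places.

p = 241.75, y = 2331.00

After both shocks: AD is y = 5232 − 12p and SRAS is y = 1364 + 4p.
Setting them equal: 3868 = 16p, so p = 241.75.
Substituting into AD, y = 2331.00.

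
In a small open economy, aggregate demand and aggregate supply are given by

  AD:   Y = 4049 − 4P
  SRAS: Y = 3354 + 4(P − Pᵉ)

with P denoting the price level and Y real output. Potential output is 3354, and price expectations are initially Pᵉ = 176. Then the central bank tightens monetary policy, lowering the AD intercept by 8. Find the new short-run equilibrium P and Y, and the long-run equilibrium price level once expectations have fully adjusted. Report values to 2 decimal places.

AD shifts left: new AD is Y = 4041 − 4P. With Pᵉ = 176, SRAS is Y = 2650 + 4P.
Short run: 4041 − 4P = 2650 + 4P gives 1391 = 8P, so P = 173.88 and Y = 4041 − 4P = 3345.50.
Y = 3345.50 is below potential 3354; expectations adjust and SRAS shifts right until Y = 3354.
Long run: on the new AD curve, 3354 = 4041 − 4P gives P = 171.75.

Short run: P = 173.88, Y = 3345.50. Long run: P = 171.75.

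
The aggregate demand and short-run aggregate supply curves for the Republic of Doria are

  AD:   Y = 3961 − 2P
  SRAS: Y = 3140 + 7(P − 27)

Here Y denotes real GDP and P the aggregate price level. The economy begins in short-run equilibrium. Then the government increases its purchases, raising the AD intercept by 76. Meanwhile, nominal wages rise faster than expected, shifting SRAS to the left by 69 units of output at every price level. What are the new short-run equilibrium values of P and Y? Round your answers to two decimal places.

P = 128.33, Y = 3780.33

After both shocks: AD is Y = 4037 − 2P and SRAS is Y = 2882 + 7P.
Setting them equal: 1155 = 9P, so P = 128.33.
Substituting into AD, Y = 3780.33.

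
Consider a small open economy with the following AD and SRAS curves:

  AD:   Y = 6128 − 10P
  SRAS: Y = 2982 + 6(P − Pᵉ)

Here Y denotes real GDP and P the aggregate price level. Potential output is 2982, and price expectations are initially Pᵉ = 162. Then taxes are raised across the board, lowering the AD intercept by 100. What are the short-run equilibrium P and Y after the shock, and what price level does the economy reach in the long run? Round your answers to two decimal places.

Short run: P = 251.13, Y = 3516.75. Long run: P = 304.60.

AD shifts left: new AD is Y = 6028 − 10P. With Pᵉ = 162, SRAS is Y = 2010 + 6P.
Short run: 6028 − 10P = 2010 + 6P gives 4018 = 16P, so P = 251.13 and Y = 6028 − 10P = 3516.75.
Y = 3516.75 is above potential 2982; expectations adjust and SRAS shifts left until Y = 2982.
Long run: on the new AD curve, 2982 = 6028 − 10P gives P = 304.60.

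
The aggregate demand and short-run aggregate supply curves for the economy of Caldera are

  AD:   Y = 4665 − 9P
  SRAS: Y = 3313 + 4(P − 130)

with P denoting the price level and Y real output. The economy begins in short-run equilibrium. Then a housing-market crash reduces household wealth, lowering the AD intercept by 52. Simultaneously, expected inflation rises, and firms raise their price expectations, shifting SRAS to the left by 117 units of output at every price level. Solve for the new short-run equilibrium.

After both shocks: AD is Y = 4613 − 9P and SRAS is Y = 2676 + 4P.
Setting them equal: 1937 = 13P, so P = 149.
Y = 4613 − 9·149 = 3272.

P = 149, Y = 3272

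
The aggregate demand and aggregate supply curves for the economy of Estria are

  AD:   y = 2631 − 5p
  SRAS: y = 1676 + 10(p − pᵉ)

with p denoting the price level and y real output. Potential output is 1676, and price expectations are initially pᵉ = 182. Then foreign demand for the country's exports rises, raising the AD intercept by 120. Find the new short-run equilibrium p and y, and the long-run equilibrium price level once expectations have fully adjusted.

Short run: p = 193, y = 1786. Long run: p = 215.

AD shifts right: new AD is y = 2751 − 5p. With pᵉ = 182, SRAS is y = 10p − 144.
Short run: 2751 − 5p = 10p − 144 gives 2895 = 15p, so p = 193 and y = 2751 − 5·193 = 1786.
y = 1786 is above potential 1676; expectations adjust and SRAS shifts left until y = 1676.
Long run: on the new AD curve, 1676 = 2751 − 5p gives p = 215.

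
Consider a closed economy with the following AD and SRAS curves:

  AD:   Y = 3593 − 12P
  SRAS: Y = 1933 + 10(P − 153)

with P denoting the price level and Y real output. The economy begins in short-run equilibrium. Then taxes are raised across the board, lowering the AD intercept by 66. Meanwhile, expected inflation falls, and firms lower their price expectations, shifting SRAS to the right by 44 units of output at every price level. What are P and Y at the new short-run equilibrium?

P = 140, Y = 1847

After both shocks: AD is Y = 3527 − 12P and SRAS is Y = 447 + 10P.
Setting them equal: 3080 = 22P, so P = 140.
Y = 3527 − 12·140 = 1847.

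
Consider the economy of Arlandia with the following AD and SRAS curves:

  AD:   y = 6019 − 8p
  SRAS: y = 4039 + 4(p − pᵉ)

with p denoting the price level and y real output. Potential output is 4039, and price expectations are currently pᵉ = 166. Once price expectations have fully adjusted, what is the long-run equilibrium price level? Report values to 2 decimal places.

Short run: with pᵉ = 166, SRAS is y = 3375 + 4p. Setting AD = SRAS gives 2644 = 12p, so p = 220.33 and y = 6019 − 8p = 4256.33.
Output 4256.33 is above potential 4039, so over time expected prices rise and SRAS shifts left until y returns to 4039.
Long run: y = 4039 on the AD curve gives 4039 = 6019 − 8p, so p = 247.50.

Long-run p = 247.50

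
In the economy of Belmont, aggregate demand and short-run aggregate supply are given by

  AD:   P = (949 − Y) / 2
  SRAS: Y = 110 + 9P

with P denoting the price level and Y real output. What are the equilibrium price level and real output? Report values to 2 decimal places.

Rearrange AD to Y = 949 − 2P.
Set AD = SRAS: 949 − 2P = 110 + 9P, so 839 = 11P and P = 76.27.
Substituting into AD, Y = 949 − 2P = 796.45.

P = 76.27, Y = 796.45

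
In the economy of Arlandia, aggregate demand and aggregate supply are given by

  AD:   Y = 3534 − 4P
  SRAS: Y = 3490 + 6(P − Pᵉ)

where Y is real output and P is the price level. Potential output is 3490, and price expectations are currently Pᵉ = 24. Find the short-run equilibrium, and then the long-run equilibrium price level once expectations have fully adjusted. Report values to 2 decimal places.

Short run: with Pᵉ = 24, SRAS is Y = 3346 + 6P. Setting AD = SRAS gives 188 = 10P, so P = 18.80 and Y = 3534 − 4P = 3458.80.
Output 3458.80 is below potential 3490, so over time expected prices fall and SRAS shifts right until Y returns to 3490.
Long run: Y = 3490 on the AD curve gives 3490 = 3534 − 4P, so P = 11.00.

Short run: P = 18.80, Y = 3458.80. Long run: P = 11.00.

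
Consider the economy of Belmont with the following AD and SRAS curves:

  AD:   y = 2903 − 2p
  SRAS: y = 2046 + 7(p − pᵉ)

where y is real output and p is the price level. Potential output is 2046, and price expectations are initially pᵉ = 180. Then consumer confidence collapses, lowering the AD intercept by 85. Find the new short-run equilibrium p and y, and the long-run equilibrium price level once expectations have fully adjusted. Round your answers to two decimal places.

Short run: p = 225.78, y = 2366.44. Long run: p = 386.00.

AD shifts left: new AD is y = 2818 − 2p. With pᵉ = 180, SRAS is y = 786 + 7p.
Short run: 2818 − 2p = 786 + 7p gives 2032 = 9p, so p = 225.78 and y = 2818 − 2p = 2366.44.
y = 2366.44 is above potential 2046; expectations adjust and SRAS shifts left until y = 2046.
Long run: on the new AD curve, 2046 = 2818 − 2p gives p = 386.00.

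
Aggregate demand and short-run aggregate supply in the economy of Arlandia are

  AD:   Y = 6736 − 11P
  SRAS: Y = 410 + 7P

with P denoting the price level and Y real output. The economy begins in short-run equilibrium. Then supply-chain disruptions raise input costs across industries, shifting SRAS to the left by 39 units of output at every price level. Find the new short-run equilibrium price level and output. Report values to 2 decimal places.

This is a negative supply shock: SRAS shifts left.
New SRAS: Y = 371 + 7P.
Set AD = SRAS: 6736 − 11P = 371 + 7P, so 6365 = 18P and P = 353.61.
Substituting into AD, Y = 2846.28.

P = 353.61, Y = 2846.28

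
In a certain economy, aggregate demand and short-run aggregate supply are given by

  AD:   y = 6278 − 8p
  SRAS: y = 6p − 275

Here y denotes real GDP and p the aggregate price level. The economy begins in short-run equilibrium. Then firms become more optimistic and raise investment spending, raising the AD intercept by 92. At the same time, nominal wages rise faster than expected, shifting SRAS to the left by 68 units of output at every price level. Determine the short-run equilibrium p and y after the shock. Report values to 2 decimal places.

p = 479.50, y = 2534.00

After both shocks: AD is y = 6370 − 8p and SRAS is y = 6p − 343.
Setting them equal: 6713 = 14p, so p = 479.50.
Substituting into AD, y = 2534.00.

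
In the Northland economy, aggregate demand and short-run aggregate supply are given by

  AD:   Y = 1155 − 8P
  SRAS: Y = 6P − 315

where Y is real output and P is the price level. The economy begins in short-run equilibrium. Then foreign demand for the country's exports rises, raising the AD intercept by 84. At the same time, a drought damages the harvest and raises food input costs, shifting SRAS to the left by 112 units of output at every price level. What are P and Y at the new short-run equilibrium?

P = 119, Y = 287

After both shocks: AD is Y = 1239 − 8P and SRAS is Y = 6P − 427.
Setting them equal: 1666 = 14P, so P = 119.
Y = 1239 − 8·119 = 287.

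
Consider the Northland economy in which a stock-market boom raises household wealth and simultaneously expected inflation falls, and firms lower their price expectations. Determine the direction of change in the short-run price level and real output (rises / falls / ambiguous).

The first event is a positive demand shock: AD shifts right, which by itself pushes P up and Y up.
The second is a favourable supply shock: SRAS shifts right, which by itself pushes P down and Y up.
The two shocks push P in opposite directions, so the effect on P is ambiguous. Both shocks push Y up, so Y rises.

Price level: ambiguous; output: rises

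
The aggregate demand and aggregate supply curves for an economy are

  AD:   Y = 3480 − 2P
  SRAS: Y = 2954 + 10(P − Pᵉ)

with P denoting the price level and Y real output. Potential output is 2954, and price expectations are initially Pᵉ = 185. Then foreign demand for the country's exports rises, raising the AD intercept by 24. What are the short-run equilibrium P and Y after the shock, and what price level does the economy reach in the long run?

Short run: P = 200, Y = 3104. Long run: P = 275.

AD shifts right: new AD is Y = 3504 − 2P. With Pᵉ = 185, SRAS is Y = 1104 + 10P.
Short run: 3504 − 2P = 1104 + 10P gives 2400 = 12P, so P = 200 and Y = 3504 − 2·200 = 3104.
Y = 3104 is above potential 2954; expectations adjust and SRAS shifts left until Y = 2954.
Long run: on the new AD curve, 2954 = 3504 − 2P gives P = 275.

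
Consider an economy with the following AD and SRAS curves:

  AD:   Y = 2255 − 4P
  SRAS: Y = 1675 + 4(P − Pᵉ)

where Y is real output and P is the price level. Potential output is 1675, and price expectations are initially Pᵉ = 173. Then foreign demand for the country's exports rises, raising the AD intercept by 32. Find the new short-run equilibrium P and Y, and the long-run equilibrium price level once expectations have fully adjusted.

AD shifts right: new AD is Y = 2287 − 4P. With Pᵉ = 173, SRAS is Y = 983 + 4P.
Short run: 2287 − 4P = 983 + 4P gives 1304 = 8P, so P = 163 and Y = 2287 − 4·163 = 1635.
Y = 1635 is below potential 1675; expectations adjust and SRAS shifts right until Y = 1675.
Long run: on the new AD curve, 1675 = 2287 − 4P gives P = 153.

Short run: P = 163, Y = 1635. Long run: P = 153.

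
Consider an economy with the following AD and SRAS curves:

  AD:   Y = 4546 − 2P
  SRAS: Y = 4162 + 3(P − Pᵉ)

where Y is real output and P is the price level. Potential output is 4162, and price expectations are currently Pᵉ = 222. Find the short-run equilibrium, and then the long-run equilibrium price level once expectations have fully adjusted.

Short run: with Pᵉ = 222, SRAS is Y = 3496 + 3P. Setting AD = SRAS gives 1050 = 5P, so P = 210 and Y = 4546 − 2·210 = 4126.
Output 4126 is below potential 4162, so over time expected prices fall and SRAS shifts right until Y returns to 4162.
Long run: Y = 4162 on the AD curve gives 4162 = 4546 − 2P, so P = 192.

Short run: P = 210, Y = 4126. Long run: P = 192.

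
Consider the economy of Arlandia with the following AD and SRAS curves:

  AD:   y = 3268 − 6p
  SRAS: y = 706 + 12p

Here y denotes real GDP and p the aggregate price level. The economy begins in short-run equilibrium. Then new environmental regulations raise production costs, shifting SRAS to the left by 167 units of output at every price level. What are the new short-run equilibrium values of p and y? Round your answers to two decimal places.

This is a negative supply shock: SRAS shifts left.
New SRAS: y = 539 + 12p.
Set AD = SRAS: 3268 − 6p = 539 + 12p, so 2729 = 18p and p = 151.61.
Substituting into AD, y = 2358.33.

p = 151.61, y = 2358.33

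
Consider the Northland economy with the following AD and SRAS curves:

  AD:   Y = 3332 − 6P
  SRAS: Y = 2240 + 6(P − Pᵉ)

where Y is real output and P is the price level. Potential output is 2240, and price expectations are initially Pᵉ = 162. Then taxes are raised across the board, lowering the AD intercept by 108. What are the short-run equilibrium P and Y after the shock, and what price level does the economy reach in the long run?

Short run: P = 163, Y = 2246. Long run: P = 164.

AD shifts left: new AD is Y = 3224 − 6P. With Pᵉ = 162, SRAS is Y = 1268 + 6P.
Short run: 3224 − 6P = 1268 + 6P gives 1956 = 12P, so P = 163 and Y = 3224 − 6·163 = 2246.
Y = 2246 is above potential 2240; expectations adjust and SRAS shifts left until Y = 2240.
Long run: on the new AD curve, 2240 = 3224 − 6P gives P = 164.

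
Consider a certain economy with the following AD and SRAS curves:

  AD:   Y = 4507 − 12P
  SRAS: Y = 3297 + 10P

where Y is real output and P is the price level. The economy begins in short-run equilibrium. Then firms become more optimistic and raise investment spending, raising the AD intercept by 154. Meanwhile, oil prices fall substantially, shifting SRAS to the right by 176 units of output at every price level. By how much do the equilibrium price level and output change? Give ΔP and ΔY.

After both shocks: AD is Y = 4661 − 12P and SRAS is Y = 3473 + 10P.
Setting them equal: 1188 = 22P, so P = 54.
Y = 4661 − 12·54 = 4013.
Initially P = 55, Y = 3847, so ΔP = -1 and ΔY = +166.

ΔP = -1, ΔY = +166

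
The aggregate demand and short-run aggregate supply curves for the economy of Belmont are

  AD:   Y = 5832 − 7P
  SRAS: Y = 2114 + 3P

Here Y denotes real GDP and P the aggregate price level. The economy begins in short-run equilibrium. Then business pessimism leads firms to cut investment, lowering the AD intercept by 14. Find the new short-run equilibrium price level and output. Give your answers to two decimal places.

P = 370.40, Y = 3225.20

This is a negative demand shock: AD shifts left.
New AD: Y = 5818 − 7P.
Set AD = SRAS: 5818 − 7P = 2114 + 3P, so 3704 = 10P and P = 370.40.
Substituting into AD, Y = 3225.20.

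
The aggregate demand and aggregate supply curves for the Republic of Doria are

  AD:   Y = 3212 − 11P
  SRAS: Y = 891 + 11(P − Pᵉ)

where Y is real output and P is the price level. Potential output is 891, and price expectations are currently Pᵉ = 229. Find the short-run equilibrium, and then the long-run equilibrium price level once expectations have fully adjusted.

Short run: P = 220, Y = 792. Long run: P = 211.

Short run: with Pᵉ = 229, SRAS is Y = 11P − 1628. Setting AD = SRAS gives 4840 = 22P, so P = 220 and Y = 3212 − 11·220 = 792.
Output 792 is below potential 891, so over time expected prices fall and SRAS shifts right until Y returns to 891.
Long run: Y = 891 on the AD curve gives 891 = 3212 − 11P, so P = 211.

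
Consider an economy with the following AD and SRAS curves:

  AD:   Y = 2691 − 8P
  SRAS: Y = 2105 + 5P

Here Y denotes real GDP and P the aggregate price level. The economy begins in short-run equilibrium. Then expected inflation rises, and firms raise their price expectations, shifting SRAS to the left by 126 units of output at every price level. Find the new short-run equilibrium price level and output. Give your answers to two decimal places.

P = 54.77, Y = 2252.85

This is a negative supply shock: SRAS shifts left.
New SRAS: Y = 1979 + 5P.
Set AD = SRAS: 2691 − 8P = 1979 + 5P, so 712 = 13P and P = 54.77.
Substituting into AD, Y = 2252.85.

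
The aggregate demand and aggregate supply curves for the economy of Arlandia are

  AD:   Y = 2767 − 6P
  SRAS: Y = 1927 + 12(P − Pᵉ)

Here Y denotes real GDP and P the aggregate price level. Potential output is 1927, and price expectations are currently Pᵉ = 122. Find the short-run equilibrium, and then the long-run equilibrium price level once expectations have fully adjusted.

Short run: P = 128, Y = 1999. Long run: P = 140.

Short run: with Pᵉ = 122, SRAS is Y = 463 + 12P. Setting AD = SRAS gives 2304 = 18P, so P = 128 and Y = 2767 − 6·128 = 1999.
Output 1999 is above potential 1927, so over time expected prices rise and SRAS shifts left until Y returns to 1927.
Long run: Y = 1927 on the AD curve gives 1927 = 2767 − 6P, so P = 140.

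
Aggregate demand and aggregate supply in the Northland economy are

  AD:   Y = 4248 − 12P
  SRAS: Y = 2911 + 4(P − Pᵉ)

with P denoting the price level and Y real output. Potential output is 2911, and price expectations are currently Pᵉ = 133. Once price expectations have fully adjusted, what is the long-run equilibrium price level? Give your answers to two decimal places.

Long-run P = 111.42

Short run: with Pᵉ = 133, SRAS is Y = 2379 + 4P. Setting AD = SRAS gives 1869 = 16P, so P = 116.81 and Y = 4248 − 12P = 2846.25.
Output 2846.25 is below potential 2911, so over time expected prices fall and SRAS shifts right until Y returns to 2911.
Long run: Y = 2911 on the AD curve gives 2911 = 4248 − 12P, so P = 111.42.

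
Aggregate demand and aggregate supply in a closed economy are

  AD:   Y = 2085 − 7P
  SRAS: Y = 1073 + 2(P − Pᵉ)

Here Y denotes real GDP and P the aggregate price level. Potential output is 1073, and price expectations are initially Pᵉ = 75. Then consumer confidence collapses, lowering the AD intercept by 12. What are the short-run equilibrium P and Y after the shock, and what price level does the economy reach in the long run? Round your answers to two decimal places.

AD shifts left: new AD is Y = 2073 − 7P. With Pᵉ = 75, SRAS is Y = 923 + 2P.
Short run: 2073 − 7P = 923 + 2P gives 1150 = 9P, so P = 127.78 and Y = 2073 − 7P = 1178.56.
Y = 1178.56 is above potential 1073; expectations adjust and SRAS shifts left until Y = 1073.
Long run: on the new AD curve, 1073 = 2073 − 7P gives P = 142.86.

Short run: P = 127.78, Y = 1178.56. Long run: P = 142.86.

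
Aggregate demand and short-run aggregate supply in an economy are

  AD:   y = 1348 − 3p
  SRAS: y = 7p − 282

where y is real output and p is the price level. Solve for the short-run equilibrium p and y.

p = 163, y = 859

Set AD = SRAS: 1348 − 3p = 7p − 282, so 1630 = 10p and p = 163.
Then y = 1348 − 3·163 = 859.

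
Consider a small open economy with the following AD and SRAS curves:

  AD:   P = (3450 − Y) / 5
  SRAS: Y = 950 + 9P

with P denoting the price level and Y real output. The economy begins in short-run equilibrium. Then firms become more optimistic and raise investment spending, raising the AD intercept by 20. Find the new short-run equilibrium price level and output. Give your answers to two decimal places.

This is a positive demand shock: AD shifts right.
New AD: Y = 3470 − 5P.
Set AD = SRAS: 3470 − 5P = 950 + 9P, so 2520 = 14P and P = 180.00.
Substituting into AD, Y = 2570.00.

P = 180.00, Y = 2570.00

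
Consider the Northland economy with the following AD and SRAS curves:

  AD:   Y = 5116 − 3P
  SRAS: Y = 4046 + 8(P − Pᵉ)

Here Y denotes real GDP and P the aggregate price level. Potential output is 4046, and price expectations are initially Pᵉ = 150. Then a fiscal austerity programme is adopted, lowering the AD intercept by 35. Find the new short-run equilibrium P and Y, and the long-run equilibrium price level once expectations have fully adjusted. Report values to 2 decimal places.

AD shifts left: new AD is Y = 5081 − 3P. With Pᵉ = 150, SRAS is Y = 2846 + 8P.
Short run: 5081 − 3P = 2846 + 8P gives 2235 = 11P, so P = 203.18 and Y = 5081 − 3P = 4471.45.
Y = 4471.45 is above potential 4046; expectations adjust and SRAS shifts left until Y = 4046.
Long run: on the new AD curve, 4046 = 5081 − 3P gives P = 345.00.

Short run: P = 203.18, Y = 4471.45. Long run: P = 345.00.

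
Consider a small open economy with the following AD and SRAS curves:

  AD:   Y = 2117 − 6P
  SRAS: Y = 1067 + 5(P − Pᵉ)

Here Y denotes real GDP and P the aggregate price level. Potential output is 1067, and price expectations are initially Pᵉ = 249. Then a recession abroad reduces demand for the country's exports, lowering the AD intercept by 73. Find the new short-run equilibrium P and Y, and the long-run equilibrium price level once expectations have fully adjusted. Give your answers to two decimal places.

AD shifts left: new AD is Y = 2044 − 6P. With Pᵉ = 249, SRAS is Y = 5P − 178.
Short run: 2044 − 6P = 5P − 178 gives 2222 = 11P, so P = 202.00 and Y = 2044 − 6P = 832.00.
Y = 832.00 is below potential 1067; expectations adjust and SRAS shifts right until Y = 1067.
Long run: on the new AD curve, 1067 = 2044 − 6P gives P = 162.83.

Short run: P = 202.00, Y = 832.00. Long run: P = 162.83.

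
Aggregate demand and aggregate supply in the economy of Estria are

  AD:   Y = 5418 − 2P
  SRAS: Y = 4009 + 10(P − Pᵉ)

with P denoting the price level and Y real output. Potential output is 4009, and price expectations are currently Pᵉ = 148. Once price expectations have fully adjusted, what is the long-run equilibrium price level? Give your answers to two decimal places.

Short run: with Pᵉ = 148, SRAS is Y = 2529 + 10P. Setting AD = SRAS gives 2889 = 12P, so P = 240.75 and Y = 5418 − 2P = 4936.50.
Output 4936.50 is above potential 4009, so over time expected prices rise and SRAS shifts left until Y returns to 4009.
Long run: Y = 4009 on the AD curve gives 4009 = 5418 − 2P, so P = 704.50.

Long-run P = 704.50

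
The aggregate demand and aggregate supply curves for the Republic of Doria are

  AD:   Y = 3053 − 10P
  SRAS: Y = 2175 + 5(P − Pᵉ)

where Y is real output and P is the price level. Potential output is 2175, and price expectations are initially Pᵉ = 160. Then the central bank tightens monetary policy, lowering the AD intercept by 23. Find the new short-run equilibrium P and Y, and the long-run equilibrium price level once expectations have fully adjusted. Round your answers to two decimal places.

AD shifts left: new AD is Y = 3030 − 10P. With Pᵉ = 160, SRAS is Y = 1375 + 5P.
Short run: 3030 − 10P = 1375 + 5P gives 1655 = 15P, so P = 110.33 and Y = 3030 − 10P = 1926.67.
Y = 1926.67 is below potential 2175; expectations adjust and SRAS shifts right until Y = 2175.
Long run: on the new AD curve, 2175 = 3030 − 10P gives P = 85.50.

Short run: P = 110.33, Y = 1926.67. Long run: P = 85.50.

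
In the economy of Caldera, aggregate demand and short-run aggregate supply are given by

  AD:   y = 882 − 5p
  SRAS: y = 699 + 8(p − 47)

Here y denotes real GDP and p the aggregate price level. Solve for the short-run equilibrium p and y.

Write SRAS as y = 699 + 8p − 376 = 323 + 8p.
Set AD = SRAS: 882 − 5p = 323 + 8p, so 559 = 13p and p = 43.
Then y = 882 − 5·43 = 667.

p = 43, y = 667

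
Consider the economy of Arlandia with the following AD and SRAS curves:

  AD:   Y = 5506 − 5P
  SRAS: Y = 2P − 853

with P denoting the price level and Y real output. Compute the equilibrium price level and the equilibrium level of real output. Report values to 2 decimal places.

Set AD = SRAS: 5506 − 5P = 2P − 853, so 6359 = 7P and P = 908.43.
Substituting into AD, Y = 5506 − 5P = 963.86.

P = 908.43, Y = 963.86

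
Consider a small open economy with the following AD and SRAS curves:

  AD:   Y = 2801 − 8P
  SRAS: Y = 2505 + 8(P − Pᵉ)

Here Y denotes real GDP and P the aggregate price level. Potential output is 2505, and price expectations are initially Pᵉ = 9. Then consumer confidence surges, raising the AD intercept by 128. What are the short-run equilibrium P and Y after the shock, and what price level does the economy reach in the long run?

Short run: P = 31, Y = 2681. Long run: P = 53.

AD shifts right: new AD is Y = 2929 − 8P. With Pᵉ = 9, SRAS is Y = 2433 + 8P.
Short run: 2929 − 8P = 2433 + 8P gives 496 = 16P, so P = 31 and Y = 2929 − 8·31 = 2681.
Y = 2681 is above potential 2505; expectations adjust and SRAS shifts left until Y = 2505.
Long run: on the new AD curve, 2505 = 2929 − 8P gives P = 53.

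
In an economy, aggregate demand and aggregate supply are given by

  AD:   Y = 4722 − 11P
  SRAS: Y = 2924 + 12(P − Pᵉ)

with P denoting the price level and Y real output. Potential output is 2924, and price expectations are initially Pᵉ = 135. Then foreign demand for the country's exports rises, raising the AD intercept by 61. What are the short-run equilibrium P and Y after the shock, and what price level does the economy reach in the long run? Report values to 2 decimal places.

AD shifts right: new AD is Y = 4783 − 11P. With Pᵉ = 135, SRAS is Y = 1304 + 12P.
Short run: 4783 − 11P = 1304 + 12P gives 3479 = 23P, so P = 151.26 and Y = 4783 − 11P = 3119.13.
Y = 3119.13 is above potential 2924; expectations adjust and SRAS shifts left until Y = 2924.
Long run: on the new AD curve, 2924 = 4783 − 11P gives P = 169.00.

Short run: P = 151.26, Y = 3119.13. Long run: P = 169.00.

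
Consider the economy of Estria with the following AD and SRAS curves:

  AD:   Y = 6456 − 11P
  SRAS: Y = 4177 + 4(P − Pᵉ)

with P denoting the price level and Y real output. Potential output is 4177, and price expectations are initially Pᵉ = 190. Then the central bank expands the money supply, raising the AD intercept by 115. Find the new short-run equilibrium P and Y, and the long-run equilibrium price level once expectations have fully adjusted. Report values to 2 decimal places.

Short run: P = 210.27, Y = 4258.07. Long run: P = 217.64.

AD shifts right: new AD is Y = 6571 − 11P. With Pᵉ = 190, SRAS is Y = 3417 + 4P.
Short run: 6571 − 11P = 3417 + 4P gives 3154 = 15P, so P = 210.27 and Y = 6571 − 11P = 4258.07.
Y = 4258.07 is above potential 4177; expectations adjust and SRAS shifts left until Y = 4177.
Long run: on the new AD curve, 4177 = 6571 − 11P gives P = 217.64.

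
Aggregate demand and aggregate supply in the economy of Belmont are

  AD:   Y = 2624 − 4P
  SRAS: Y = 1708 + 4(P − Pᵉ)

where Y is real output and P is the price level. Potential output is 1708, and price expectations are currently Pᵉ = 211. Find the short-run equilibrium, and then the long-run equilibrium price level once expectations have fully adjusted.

Short run: P = 220, Y = 1744. Long run: P = 229.

Short run: with Pᵉ = 211, SRAS is Y = 864 + 4P. Setting AD = SRAS gives 1760 = 8P, so P = 220 and Y = 2624 − 4·220 = 1744.
Output 1744 is above potential 1708, so over time expected prices rise and SRAS shifts left until Y returns to 1708.
Long run: Y = 1708 on the AD curve gives 1708 = 2624 − 4P, so P = 229.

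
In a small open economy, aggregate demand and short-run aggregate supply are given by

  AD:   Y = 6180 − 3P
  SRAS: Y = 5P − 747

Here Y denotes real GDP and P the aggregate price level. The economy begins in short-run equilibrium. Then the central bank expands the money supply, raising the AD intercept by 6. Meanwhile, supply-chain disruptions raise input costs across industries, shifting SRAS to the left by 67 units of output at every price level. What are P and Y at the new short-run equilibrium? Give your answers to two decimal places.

P = 875.00, Y = 3561.00

After both shocks: AD is Y = 6186 − 3P and SRAS is Y = 5P − 814.
Setting them equal: 7000 = 8P, so P = 875.00.
Substituting into AD, Y = 3561.00.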